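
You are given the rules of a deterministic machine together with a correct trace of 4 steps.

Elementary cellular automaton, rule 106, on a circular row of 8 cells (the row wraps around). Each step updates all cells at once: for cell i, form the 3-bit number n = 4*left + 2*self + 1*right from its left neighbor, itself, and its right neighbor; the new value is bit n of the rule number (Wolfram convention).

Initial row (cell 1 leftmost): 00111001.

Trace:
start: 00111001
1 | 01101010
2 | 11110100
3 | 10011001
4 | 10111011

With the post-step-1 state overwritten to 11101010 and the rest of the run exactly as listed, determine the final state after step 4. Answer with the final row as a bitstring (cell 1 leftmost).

state after step 1 := 11101010
2 | 10110101
3 | 11111011
4 | 00001110

00001110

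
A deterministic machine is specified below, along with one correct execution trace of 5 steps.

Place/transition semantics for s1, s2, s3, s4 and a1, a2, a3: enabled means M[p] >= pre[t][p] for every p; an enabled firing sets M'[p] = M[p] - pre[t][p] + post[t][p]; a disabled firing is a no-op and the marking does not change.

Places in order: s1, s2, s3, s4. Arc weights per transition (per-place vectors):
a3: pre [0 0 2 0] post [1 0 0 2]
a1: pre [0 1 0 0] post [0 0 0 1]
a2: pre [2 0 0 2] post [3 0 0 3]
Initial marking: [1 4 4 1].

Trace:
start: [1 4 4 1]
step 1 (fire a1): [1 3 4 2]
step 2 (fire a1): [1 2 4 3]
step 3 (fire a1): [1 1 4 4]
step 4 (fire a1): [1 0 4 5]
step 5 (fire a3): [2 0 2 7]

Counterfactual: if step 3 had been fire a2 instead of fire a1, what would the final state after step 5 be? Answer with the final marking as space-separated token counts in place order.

2 1 2 6

(re-executing from step 3 with the substitution; state before step 3: [1 2 4 3])
step 3 (fire a2): [1 2 4 3]
step 4 (fire a1): [1 1 4 4]
step 5 (fire a3): [2 1 2 6]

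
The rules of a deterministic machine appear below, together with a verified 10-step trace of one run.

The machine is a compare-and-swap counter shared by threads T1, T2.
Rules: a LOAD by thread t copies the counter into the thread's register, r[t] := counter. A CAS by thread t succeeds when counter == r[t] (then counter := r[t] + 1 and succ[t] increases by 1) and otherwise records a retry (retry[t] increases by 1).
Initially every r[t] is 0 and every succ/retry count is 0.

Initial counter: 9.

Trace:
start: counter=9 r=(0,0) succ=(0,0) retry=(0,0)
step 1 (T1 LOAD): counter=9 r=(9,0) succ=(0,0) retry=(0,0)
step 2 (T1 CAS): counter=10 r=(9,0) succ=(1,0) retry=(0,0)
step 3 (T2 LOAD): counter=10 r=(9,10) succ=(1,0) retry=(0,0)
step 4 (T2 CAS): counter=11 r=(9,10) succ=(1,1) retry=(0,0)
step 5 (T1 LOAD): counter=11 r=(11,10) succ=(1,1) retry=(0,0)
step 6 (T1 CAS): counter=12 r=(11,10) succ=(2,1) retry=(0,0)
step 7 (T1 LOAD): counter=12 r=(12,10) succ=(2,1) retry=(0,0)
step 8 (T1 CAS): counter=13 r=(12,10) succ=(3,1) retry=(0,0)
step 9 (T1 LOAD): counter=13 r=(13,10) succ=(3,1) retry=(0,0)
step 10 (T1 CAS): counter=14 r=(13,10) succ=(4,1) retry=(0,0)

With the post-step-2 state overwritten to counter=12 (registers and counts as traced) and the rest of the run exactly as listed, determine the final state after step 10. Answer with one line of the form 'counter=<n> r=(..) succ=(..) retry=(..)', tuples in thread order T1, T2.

state after step 2 := counter=12 r=(9,0) succ=(1,0) retry=(0,0)
step 3 (T2 LOAD): counter=12 r=(9,12) succ=(1,0) retry=(0,0)
step 4 (T2 CAS): counter=13 r=(9,12) succ=(1,1) retry=(0,0)
step 5 (T1 LOAD): counter=13 r=(13,12) succ=(1,1) retry=(0,0)
step 6 (T1 CAS): counter=14 r=(13,12) succ=(2,1) retry=(0,0)
step 7 (T1 LOAD): counter=14 r=(14,12) succ=(2,1) retry=(0,0)
step 8 (T1 CAS): counter=15 r=(14,12) succ=(3,1) retry=(0,0)
step 9 (T1 LOAD): counter=15 r=(15,12) succ=(3,1) retry=(0,0)
step 10 (T1 CAS): counter=16 r=(15,12) succ=(4,1) retry=(0,0)

counter=16 r=(15,12) succ=(4,1) retry=(0,0)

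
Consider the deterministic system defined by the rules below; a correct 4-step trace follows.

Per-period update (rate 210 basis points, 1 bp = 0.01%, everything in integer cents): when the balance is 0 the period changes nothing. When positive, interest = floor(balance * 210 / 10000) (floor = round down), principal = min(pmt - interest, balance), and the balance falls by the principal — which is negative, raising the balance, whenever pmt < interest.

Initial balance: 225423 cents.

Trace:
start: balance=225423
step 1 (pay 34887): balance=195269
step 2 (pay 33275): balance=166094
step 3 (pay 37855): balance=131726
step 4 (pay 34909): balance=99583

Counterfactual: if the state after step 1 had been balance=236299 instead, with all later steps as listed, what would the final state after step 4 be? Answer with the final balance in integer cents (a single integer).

143253

state after step 1 := balance=236299
step 2 (pay 33275): balance=207986
step 3 (pay 37855): balance=174498
step 4 (pay 34909): balance=143253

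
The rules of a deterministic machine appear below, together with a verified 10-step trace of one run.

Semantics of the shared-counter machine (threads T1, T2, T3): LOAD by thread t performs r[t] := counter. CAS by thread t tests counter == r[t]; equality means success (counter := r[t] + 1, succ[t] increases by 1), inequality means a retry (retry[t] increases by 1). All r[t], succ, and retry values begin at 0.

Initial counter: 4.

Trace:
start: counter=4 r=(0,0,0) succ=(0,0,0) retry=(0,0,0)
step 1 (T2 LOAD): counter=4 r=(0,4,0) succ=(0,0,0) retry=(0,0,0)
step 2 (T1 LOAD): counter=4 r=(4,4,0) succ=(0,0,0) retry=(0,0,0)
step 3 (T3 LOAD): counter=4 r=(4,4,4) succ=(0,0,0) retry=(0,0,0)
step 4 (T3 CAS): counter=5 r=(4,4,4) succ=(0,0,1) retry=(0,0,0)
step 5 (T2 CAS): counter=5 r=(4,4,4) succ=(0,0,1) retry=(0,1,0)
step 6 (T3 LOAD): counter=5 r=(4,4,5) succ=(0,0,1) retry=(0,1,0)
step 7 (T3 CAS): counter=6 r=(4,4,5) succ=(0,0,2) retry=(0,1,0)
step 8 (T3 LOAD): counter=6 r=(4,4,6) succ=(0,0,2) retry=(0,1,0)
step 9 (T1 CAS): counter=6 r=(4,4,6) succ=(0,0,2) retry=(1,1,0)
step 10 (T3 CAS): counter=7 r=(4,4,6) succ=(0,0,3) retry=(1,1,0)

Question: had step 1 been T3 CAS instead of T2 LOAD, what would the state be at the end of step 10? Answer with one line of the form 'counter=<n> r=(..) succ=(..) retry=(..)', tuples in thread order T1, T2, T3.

counter=7 r=(4,0,6) succ=(0,0,3) retry=(1,1,1)

(re-executing from step 1 with the substitution; state before step 1: counter=4 r=(0,0,0) succ=(0,0,0) retry=(0,0,0))
step 1 (T3 CAS): counter=4 r=(0,0,0) succ=(0,0,0) retry=(0,0,1)
step 2 (T1 LOAD): counter=4 r=(4,0,0) succ=(0,0,0) retry=(0,0,1)
step 3 (T3 LOAD): counter=4 r=(4,0,4) succ=(0,0,0) retry=(0,0,1)
step 4 (T3 CAS): counter=5 r=(4,0,4) succ=(0,0,1) retry=(0,0,1)
step 5 (T2 CAS): counter=5 r=(4,0,4) succ=(0,0,1) retry=(0,1,1)
step 6 (T3 LOAD): counter=5 r=(4,0,5) succ=(0,0,1) retry=(0,1,1)
step 7 (T3 CAS): counter=6 r=(4,0,5) succ=(0,0,2) retry=(0,1,1)
step 8 (T3 LOAD): counter=6 r=(4,0,6) succ=(0,0,2) retry=(0,1,1)
step 9 (T1 CAS): counter=6 r=(4,0,6) succ=(0,0,2) retry=(1,1,1)
step 10 (T3 CAS): counter=7 r=(4,0,6) succ=(0,0,3) retry=(1,1,1)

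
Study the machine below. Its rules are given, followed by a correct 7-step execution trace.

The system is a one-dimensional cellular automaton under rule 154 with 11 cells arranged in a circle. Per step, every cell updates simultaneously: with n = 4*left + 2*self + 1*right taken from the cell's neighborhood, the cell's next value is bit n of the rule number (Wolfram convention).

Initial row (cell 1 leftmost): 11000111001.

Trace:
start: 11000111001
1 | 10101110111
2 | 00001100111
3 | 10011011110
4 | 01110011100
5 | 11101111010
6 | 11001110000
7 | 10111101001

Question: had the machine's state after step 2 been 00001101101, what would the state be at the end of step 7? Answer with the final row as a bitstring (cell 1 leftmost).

10010001001

state after step 2 := 00001101101
3 | 10011001000
4 | 01110110101
5 | 01100100000
6 | 11011010000
7 | 10010001001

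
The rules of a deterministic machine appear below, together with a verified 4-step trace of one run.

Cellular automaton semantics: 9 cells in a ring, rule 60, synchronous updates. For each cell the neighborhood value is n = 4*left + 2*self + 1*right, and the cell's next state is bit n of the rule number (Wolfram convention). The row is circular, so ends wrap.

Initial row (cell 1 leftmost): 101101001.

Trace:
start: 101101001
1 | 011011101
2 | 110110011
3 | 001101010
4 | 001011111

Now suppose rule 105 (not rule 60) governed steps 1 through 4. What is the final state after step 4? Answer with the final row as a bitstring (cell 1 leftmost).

(re-executing steps 1..4 under rule 105; state before step 1: 101101001)
1 | 111110001
2 | 000010101
3 | 011001010
4 | 011000100

011000100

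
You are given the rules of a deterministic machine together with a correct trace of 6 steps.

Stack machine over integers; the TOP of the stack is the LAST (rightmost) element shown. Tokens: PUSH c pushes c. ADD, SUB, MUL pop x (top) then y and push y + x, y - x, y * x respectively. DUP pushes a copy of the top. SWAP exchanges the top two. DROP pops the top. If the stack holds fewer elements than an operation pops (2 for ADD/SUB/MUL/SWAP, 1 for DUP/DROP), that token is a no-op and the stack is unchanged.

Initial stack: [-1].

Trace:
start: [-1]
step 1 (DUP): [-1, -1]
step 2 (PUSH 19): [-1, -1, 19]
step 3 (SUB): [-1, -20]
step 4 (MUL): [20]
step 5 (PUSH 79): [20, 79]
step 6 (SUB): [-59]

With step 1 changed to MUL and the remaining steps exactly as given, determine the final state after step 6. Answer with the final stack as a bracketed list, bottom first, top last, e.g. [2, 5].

(re-executing from step 1 with the substitution; state before step 1: [-1])
step 1 (MUL): [-1]
step 2 (PUSH 19): [-1, 19]
step 3 (SUB): [-20]
step 4 (MUL): [-20]
step 5 (PUSH 79): [-20, 79]
step 6 (SUB): [-99]

[-99]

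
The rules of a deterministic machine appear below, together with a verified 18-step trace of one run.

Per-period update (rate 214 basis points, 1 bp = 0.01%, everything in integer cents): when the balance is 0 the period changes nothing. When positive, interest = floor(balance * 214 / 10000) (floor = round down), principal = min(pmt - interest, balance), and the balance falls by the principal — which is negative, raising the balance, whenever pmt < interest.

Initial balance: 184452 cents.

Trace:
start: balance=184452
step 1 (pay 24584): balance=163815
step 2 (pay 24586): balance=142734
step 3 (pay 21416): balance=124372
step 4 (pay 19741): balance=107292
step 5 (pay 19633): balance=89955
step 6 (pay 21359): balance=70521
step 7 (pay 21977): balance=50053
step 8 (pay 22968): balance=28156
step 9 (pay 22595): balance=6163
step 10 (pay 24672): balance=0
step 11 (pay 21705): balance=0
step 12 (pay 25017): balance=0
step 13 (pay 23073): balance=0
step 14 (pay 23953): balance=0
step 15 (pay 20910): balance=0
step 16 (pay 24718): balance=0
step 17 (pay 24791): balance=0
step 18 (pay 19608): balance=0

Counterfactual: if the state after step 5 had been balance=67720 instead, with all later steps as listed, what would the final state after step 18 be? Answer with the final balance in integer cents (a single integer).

0

state after step 5 := balance=67720
step 6 (pay 21359): balance=47810
step 7 (pay 21977): balance=26856
step 8 (pay 22968): balance=4462
step 9 (pay 22595): balance=0
step 10 (pay 24672): balance=0
step 11 (pay 21705): balance=0
step 12 (pay 25017): balance=0
step 13 (pay 23073): balance=0
step 14 (pay 23953): balance=0
step 15 (pay 20910): balance=0
step 16 (pay 24718): balance=0
step 17 (pay 24791): balance=0
step 18 (pay 19608): balance=0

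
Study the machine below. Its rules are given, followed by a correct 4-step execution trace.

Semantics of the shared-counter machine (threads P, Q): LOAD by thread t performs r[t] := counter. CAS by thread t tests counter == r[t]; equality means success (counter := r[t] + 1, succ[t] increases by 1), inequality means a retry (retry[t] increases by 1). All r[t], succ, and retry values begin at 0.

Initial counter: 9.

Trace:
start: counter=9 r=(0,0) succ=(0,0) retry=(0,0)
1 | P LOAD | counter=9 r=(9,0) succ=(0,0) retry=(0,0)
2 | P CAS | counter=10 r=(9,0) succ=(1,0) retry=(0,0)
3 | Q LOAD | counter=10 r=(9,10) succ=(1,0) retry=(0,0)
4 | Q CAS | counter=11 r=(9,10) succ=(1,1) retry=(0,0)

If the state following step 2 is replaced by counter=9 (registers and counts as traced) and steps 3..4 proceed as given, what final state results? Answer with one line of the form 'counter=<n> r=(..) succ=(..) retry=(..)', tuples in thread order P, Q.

counter=10 r=(9,9) succ=(1,1) retry=(0,0)

state after step 2 := counter=9 r=(9,0) succ=(1,0) retry=(0,0)
3 | Q LOAD | counter=9 r=(9,9) succ=(1,0) retry=(0,0)
4 | Q CAS | counter=10 r=(9,9) succ=(1,1) retry=(0,0)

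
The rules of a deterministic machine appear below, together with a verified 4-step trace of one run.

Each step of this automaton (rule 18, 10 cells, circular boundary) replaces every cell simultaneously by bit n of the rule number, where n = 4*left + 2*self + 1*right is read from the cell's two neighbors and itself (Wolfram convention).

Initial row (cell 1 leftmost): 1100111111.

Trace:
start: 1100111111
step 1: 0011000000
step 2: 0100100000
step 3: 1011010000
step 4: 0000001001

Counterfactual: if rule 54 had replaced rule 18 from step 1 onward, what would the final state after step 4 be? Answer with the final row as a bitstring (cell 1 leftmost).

(re-executing steps 1..4 under rule 54; state before step 1: 1100111111)
step 1: 0011000000
step 2: 0100100000
step 3: 1111110000
step 4: 0000001001

0000001001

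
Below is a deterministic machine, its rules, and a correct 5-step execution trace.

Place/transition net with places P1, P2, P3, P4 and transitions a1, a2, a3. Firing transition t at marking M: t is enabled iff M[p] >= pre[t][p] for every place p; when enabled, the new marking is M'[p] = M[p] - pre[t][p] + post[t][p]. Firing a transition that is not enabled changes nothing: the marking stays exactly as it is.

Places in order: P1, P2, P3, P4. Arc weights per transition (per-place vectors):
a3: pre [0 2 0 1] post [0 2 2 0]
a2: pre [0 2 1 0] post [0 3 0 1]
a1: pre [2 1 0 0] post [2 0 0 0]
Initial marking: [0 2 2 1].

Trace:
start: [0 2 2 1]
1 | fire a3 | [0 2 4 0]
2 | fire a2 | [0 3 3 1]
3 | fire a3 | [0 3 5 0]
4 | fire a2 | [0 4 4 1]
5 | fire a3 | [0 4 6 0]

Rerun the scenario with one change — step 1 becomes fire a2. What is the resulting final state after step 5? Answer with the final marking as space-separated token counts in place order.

0 5 3 2

(re-executing from step 1 with the substitution; state before step 1: [0 2 2 1])
1 | fire a2 | [0 3 1 2]
2 | fire a2 | [0 4 0 3]
3 | fire a3 | [0 4 2 2]
4 | fire a2 | [0 5 1 3]
5 | fire a3 | [0 5 3 2]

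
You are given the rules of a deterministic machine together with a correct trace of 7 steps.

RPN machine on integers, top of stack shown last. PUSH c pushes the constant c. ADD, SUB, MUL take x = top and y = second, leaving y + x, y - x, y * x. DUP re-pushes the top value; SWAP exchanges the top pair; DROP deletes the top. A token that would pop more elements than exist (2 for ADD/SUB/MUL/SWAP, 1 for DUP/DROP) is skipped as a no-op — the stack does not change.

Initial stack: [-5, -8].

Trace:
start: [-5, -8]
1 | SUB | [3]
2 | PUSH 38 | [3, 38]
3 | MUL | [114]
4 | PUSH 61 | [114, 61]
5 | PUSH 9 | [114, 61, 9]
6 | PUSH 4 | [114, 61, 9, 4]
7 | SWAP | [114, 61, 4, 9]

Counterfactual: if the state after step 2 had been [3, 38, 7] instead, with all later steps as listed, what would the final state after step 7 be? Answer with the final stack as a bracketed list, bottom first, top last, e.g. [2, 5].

[3, 266, 61, 4, 9]

state after step 2 := [3, 38, 7]
3 | MUL | [3, 266]
4 | PUSH 61 | [3, 266, 61]
5 | PUSH 9 | [3, 266, 61, 9]
6 | PUSH 4 | [3, 266, 61, 9, 4]
7 | SWAP | [3, 266, 61, 4, 9]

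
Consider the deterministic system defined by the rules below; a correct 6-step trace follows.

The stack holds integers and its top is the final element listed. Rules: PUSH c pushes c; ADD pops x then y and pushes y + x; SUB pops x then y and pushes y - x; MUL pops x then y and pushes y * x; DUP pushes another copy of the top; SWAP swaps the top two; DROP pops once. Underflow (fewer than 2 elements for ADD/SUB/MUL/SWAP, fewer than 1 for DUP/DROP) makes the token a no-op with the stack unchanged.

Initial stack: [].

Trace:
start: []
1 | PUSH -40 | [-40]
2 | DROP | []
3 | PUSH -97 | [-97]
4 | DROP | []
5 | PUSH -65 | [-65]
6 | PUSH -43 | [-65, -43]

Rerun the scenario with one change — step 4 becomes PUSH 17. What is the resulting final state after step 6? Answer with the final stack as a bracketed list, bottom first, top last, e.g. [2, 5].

(re-executing from step 4 with the substitution; state before step 4: [-97])
4 | PUSH 17 | [-97, 17]
5 | PUSH -65 | [-97, 17, -65]
6 | PUSH -43 | [-97, 17, -65, -43]

[-97, 17, -65, -43]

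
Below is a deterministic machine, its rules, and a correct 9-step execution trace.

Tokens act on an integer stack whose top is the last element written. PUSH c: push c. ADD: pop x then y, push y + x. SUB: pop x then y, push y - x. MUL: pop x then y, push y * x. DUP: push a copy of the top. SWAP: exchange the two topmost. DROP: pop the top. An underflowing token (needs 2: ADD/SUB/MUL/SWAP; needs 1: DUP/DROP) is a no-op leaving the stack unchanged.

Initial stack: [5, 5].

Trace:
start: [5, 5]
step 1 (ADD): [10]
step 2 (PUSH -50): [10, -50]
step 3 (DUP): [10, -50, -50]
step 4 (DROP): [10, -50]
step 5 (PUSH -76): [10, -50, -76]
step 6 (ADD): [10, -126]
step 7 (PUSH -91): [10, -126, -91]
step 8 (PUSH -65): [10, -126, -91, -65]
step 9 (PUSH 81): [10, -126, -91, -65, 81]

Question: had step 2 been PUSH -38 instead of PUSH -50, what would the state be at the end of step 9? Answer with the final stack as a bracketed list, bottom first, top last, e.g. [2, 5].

(re-executing from step 2 with the substitution; state before step 2: [10])
step 2 (PUSH -38): [10, -38]
step 3 (DUP): [10, -38, -38]
step 4 (DROP): [10, -38]
step 5 (PUSH -76): [10, -38, -76]
step 6 (ADD): [10, -114]
step 7 (PUSH -91): [10, -114, -91]
step 8 (PUSH -65): [10, -114, -91, -65]
step 9 (PUSH 81): [10, -114, -91, -65, 81]

[10, -114, -91, -65, 81]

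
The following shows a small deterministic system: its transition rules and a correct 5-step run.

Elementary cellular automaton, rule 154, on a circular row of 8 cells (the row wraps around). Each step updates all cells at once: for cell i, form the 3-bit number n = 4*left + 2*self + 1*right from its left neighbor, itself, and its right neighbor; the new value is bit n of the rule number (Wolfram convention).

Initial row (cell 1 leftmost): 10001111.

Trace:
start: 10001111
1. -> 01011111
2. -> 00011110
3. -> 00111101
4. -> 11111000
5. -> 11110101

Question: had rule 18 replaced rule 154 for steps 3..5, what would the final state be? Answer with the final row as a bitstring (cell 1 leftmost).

(re-executing steps 3..5 under rule 18; state before step 3: 00011110)
3. -> 00100001
4. -> 11010010
5. -> 00001100

00001100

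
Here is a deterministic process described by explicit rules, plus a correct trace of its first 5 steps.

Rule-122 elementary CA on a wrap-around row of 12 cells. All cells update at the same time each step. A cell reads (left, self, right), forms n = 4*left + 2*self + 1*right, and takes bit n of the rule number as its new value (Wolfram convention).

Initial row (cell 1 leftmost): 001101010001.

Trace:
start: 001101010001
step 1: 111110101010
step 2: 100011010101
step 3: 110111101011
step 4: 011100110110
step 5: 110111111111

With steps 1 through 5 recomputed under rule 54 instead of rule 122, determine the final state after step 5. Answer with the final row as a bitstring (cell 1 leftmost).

000000111010

(re-executing steps 1..5 under rule 54; state before step 1: 001101010001)
step 1: 110011111011
step 2: 001100000100
step 3: 010010001110
step 4: 111111010001
step 5: 000000111010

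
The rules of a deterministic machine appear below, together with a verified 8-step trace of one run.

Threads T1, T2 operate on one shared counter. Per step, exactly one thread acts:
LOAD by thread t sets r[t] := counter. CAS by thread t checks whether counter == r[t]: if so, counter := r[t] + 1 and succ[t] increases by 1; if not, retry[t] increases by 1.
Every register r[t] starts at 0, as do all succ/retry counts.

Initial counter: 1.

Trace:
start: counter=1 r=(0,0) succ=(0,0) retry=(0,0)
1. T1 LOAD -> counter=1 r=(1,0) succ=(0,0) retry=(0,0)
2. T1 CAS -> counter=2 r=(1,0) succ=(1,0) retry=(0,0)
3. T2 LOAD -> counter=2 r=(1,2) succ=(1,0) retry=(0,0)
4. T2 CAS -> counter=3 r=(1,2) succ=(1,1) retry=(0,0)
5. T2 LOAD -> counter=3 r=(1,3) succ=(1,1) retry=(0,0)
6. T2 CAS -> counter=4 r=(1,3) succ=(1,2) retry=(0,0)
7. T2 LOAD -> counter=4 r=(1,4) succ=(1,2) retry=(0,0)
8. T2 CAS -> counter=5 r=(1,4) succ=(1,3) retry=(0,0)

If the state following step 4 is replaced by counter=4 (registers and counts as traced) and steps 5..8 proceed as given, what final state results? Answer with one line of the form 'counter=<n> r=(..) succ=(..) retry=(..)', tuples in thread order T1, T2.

counter=6 r=(1,5) succ=(1,3) retry=(0,0)

state after step 4 := counter=4 r=(1,2) succ=(1,1) retry=(0,0)
5. T2 LOAD -> counter=4 r=(1,4) succ=(1,1) retry=(0,0)
6. T2 CAS -> counter=5 r=(1,4) succ=(1,2) retry=(0,0)
7. T2 LOAD -> counter=5 r=(1,5) succ=(1,2) retry=(0,0)
8. T2 CAS -> counter=6 r=(1,5) succ=(1,3) retry=(0,0)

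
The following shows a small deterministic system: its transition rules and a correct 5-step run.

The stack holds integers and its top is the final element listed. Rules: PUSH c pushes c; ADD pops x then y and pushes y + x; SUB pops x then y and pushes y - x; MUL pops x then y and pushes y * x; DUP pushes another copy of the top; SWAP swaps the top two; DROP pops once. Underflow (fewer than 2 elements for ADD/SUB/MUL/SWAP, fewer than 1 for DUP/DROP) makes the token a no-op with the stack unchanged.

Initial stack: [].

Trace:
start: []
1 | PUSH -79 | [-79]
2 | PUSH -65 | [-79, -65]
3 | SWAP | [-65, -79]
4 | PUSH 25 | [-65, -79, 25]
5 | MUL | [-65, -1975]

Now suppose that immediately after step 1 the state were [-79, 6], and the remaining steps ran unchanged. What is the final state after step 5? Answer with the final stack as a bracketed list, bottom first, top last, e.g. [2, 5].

[-79, -65, 150]

state after step 1 := [-79, 6]
2 | PUSH -65 | [-79, 6, -65]
3 | SWAP | [-79, -65, 6]
4 | PUSH 25 | [-79, -65, 6, 25]
5 | MUL | [-79, -65, 150]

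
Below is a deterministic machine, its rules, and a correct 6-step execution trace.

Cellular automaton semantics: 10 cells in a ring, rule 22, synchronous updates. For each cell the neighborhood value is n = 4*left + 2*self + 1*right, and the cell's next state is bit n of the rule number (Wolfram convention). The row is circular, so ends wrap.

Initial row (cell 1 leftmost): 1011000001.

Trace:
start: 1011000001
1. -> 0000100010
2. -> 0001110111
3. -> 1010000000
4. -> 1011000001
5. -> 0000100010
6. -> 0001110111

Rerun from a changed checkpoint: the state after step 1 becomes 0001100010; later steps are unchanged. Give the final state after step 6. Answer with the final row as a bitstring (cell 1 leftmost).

state after step 1 := 0001100010
2. -> 0010010111
3. -> 1111110000
4. -> 0000001001
5. -> 1000011111
6. -> 0100100000

0100100000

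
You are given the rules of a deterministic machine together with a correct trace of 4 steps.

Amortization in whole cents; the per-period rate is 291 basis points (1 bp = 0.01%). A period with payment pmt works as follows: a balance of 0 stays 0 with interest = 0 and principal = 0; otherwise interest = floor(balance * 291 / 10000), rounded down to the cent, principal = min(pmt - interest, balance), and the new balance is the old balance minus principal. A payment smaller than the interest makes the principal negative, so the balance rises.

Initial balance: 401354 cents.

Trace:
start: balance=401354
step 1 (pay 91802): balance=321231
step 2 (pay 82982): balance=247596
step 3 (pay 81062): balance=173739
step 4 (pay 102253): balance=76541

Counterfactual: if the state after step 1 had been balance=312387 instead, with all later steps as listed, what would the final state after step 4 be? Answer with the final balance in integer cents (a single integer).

66903

state after step 1 := balance=312387
step 2 (pay 82982): balance=238495
step 3 (pay 81062): balance=164373
step 4 (pay 102253): balance=66903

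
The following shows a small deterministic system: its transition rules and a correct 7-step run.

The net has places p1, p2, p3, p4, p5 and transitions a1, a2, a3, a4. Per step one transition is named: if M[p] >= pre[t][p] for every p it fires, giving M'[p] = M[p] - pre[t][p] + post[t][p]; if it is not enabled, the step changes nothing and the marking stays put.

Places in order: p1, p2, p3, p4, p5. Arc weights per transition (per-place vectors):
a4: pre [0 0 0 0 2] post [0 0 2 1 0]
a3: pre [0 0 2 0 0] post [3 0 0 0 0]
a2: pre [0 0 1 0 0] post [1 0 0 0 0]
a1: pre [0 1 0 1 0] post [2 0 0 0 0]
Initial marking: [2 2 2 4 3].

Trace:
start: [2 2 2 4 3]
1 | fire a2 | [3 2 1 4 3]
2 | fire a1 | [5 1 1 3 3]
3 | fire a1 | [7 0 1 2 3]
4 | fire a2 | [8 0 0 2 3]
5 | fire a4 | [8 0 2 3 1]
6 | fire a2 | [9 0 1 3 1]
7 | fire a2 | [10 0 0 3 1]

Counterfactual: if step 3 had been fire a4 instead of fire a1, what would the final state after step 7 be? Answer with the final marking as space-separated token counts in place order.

8 1 0 4 1

(re-executing from step 3 with the substitution; state before step 3: [5 1 1 3 3])
3 | fire a4 | [5 1 3 4 1]
4 | fire a2 | [6 1 2 4 1]
5 | fire a4 | [6 1 2 4 1]
6 | fire a2 | [7 1 1 4 1]
7 | fire a2 | [8 1 0 4 1]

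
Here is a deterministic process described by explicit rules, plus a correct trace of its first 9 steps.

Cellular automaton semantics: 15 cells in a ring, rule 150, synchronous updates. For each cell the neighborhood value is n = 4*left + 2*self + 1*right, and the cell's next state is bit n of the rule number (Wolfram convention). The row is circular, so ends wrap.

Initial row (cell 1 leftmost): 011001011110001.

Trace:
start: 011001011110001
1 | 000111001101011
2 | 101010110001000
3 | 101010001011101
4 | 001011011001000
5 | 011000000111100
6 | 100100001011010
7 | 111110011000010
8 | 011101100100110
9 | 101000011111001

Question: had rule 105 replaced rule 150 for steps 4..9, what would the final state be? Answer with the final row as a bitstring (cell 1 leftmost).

101000011111001

(re-executing steps 4..9 under rule 105; state before step 4: 101010001011101)
4 | 110100100110111
5 | 011000000111100
6 | 011011110100101
7 | 111110011000010
8 | 100010011011001
9 | 101000011111001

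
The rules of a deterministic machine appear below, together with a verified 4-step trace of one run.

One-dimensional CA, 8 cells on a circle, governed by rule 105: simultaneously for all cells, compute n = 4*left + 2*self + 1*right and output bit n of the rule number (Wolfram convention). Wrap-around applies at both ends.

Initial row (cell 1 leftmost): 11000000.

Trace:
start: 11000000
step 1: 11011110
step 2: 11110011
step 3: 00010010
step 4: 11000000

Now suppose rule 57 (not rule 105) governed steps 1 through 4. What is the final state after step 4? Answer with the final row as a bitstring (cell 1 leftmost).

10110010

(re-executing steps 1..4 under rule 57; state before step 1: 11000000)
step 1: 10111110
step 2: 01100001
step 3: 11011100
step 4: 10110010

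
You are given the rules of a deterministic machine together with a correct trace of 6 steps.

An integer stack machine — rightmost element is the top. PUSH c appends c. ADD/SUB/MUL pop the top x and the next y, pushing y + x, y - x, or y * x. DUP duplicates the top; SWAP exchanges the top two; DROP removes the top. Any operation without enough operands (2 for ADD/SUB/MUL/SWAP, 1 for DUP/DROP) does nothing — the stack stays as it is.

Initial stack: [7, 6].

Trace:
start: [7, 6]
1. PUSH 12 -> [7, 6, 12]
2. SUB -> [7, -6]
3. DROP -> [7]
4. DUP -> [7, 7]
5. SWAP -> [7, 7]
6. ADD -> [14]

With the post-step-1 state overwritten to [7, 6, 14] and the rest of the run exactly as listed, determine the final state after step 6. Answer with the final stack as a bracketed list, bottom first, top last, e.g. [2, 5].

state after step 1 := [7, 6, 14]
2. SUB -> [7, -8]
3. DROP -> [7]
4. DUP -> [7, 7]
5. SWAP -> [7, 7]
6. ADD -> [14]

[14]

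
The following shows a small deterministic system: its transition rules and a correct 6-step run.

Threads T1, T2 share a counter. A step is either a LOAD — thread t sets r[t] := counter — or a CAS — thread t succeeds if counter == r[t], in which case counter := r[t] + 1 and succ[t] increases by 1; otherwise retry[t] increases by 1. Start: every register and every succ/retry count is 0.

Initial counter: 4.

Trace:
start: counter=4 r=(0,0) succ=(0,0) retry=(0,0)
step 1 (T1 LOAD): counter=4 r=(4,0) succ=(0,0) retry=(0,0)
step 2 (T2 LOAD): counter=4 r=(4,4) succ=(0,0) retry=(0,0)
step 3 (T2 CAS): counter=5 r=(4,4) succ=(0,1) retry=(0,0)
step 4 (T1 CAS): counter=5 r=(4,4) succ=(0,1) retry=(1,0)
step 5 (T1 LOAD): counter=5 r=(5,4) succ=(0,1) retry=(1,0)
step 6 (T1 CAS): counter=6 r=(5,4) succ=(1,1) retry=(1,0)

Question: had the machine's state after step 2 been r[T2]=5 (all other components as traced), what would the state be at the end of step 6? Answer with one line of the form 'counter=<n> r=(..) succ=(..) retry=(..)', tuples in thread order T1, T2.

state after step 2 := counter=4 r=(4,5) succ=(0,0) retry=(0,0)
step 3 (T2 CAS): counter=4 r=(4,5) succ=(0,0) retry=(0,1)
step 4 (T1 CAS): counter=5 r=(4,5) succ=(1,0) retry=(0,1)
step 5 (T1 LOAD): counter=5 r=(5,5) succ=(1,0) retry=(0,1)
step 6 (T1 CAS): counter=6 r=(5,5) succ=(2,0) retry=(0,1)

counter=6 r=(5,5) succ=(2,0) retry=(0,1)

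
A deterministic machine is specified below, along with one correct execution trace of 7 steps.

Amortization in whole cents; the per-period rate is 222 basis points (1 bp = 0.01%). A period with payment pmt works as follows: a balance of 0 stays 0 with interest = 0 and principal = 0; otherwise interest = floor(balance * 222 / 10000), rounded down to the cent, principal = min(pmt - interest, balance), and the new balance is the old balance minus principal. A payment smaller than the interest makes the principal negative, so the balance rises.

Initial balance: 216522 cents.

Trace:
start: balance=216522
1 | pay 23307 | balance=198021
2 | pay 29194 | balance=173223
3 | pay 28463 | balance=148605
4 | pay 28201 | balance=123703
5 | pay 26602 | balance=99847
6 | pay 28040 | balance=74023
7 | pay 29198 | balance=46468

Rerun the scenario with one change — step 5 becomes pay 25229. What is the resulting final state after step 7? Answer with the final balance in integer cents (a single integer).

(re-executing from step 5 with the substitution; state before step 5: balance=123703)
5 | pay 25229 | balance=101220
6 | pay 28040 | balance=75427
7 | pay 29198 | balance=47903

47903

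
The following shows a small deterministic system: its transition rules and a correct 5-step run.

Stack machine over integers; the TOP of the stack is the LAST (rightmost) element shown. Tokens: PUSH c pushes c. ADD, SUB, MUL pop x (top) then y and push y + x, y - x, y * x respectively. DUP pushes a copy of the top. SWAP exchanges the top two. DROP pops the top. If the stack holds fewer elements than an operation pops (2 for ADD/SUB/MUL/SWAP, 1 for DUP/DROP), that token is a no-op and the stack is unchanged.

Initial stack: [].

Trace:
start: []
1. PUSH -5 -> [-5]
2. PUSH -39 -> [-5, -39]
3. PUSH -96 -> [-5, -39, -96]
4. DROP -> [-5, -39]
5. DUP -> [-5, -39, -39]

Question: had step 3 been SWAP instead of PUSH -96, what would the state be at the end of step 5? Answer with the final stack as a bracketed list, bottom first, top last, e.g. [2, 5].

[-39, -39]

(re-executing from step 3 with the substitution; state before step 3: [-5, -39])
3. SWAP -> [-39, -5]
4. DROP -> [-39]
5. DUP -> [-39, -39]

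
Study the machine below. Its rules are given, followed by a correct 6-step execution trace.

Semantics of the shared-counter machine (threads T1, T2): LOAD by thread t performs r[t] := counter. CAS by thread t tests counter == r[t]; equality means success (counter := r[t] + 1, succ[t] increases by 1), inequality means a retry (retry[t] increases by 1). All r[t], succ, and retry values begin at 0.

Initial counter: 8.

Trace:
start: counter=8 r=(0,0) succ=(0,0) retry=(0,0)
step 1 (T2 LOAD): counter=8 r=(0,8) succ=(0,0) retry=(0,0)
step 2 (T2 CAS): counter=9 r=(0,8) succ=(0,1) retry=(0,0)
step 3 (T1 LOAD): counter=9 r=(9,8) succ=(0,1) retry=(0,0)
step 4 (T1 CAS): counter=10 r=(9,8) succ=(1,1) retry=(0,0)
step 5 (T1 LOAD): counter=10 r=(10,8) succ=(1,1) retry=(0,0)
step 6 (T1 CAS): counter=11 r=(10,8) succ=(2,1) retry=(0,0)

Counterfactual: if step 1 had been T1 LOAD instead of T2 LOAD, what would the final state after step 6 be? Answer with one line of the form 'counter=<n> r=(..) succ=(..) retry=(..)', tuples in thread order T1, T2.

counter=10 r=(9,0) succ=(2,0) retry=(0,1)

(re-executing from step 1 with the substitution; state before step 1: counter=8 r=(0,0) succ=(0,0) retry=(0,0))
step 1 (T1 LOAD): counter=8 r=(8,0) succ=(0,0) retry=(0,0)
step 2 (T2 CAS): counter=8 r=(8,0) succ=(0,0) retry=(0,1)
step 3 (T1 LOAD): counter=8 r=(8,0) succ=(0,0) retry=(0,1)
step 4 (T1 CAS): counter=9 r=(8,0) succ=(1,0) retry=(0,1)
step 5 (T1 LOAD): counter=9 r=(9,0) succ=(1,0) retry=(0,1)
step 6 (T1 CAS): counter=10 r=(9,0) succ=(2,0) retry=(0,1)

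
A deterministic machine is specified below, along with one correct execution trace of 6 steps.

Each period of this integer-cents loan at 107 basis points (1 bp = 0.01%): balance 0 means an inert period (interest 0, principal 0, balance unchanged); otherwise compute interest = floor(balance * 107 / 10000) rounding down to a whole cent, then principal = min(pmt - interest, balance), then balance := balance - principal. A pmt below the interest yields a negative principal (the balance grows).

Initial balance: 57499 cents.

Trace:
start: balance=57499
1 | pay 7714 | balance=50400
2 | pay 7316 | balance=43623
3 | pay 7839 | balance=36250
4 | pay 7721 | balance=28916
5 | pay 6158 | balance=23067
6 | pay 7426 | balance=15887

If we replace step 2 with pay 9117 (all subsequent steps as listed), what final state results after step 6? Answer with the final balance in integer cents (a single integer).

(re-executing from step 2 with the substitution; state before step 2: balance=50400)
2 | pay 9117 | balance=41822
3 | pay 7839 | balance=34430
4 | pay 7721 | balance=27077
5 | pay 6158 | balance=21208
6 | pay 7426 | balance=14008

14008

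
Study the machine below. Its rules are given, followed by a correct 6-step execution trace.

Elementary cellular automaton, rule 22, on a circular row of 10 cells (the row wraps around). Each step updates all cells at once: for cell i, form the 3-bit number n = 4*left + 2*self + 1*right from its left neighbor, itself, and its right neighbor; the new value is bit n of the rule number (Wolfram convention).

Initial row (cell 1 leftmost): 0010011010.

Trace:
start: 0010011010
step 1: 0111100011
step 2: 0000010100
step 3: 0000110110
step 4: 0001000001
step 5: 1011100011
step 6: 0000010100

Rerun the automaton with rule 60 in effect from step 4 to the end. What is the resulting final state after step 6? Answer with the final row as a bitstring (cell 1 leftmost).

(re-executing steps 4..6 under rule 60; state before step 4: 0000110110)
step 4: 0000101101
step 5: 1000111011
step 6: 0100100110

0100100110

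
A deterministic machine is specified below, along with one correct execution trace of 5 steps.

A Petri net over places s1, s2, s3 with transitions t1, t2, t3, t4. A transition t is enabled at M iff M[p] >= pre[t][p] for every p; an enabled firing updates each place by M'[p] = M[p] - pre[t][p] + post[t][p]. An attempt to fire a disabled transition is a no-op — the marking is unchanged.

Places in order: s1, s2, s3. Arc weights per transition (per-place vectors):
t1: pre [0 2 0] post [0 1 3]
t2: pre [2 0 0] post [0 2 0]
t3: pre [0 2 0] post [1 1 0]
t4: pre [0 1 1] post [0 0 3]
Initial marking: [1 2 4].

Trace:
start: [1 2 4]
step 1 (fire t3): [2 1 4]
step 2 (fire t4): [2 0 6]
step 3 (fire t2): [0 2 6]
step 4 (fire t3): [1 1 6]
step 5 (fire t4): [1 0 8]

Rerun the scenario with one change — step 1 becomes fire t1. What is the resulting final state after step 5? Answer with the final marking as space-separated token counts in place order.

1 0 9

(re-executing from step 1 with the substitution; state before step 1: [1 2 4])
step 1 (fire t1): [1 1 7]
step 2 (fire t4): [1 0 9]
step 3 (fire t2): [1 0 9]
step 4 (fire t3): [1 0 9]
step 5 (fire t4): [1 0 9]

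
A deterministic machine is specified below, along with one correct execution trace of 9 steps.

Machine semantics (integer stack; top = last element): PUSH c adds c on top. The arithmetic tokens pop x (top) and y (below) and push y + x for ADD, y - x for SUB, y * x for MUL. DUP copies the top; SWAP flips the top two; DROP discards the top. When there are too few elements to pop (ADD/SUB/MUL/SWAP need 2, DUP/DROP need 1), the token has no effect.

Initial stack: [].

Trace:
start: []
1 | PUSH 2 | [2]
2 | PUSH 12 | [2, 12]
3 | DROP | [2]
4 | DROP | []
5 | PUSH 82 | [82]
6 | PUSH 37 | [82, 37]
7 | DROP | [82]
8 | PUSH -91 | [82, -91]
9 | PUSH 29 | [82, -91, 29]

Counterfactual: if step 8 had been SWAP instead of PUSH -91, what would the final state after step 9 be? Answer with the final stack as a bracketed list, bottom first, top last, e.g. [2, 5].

(re-executing from step 8 with the substitution; state before step 8: [82])
8 | SWAP | [82]
9 | PUSH 29 | [82, 29]

[82, 29]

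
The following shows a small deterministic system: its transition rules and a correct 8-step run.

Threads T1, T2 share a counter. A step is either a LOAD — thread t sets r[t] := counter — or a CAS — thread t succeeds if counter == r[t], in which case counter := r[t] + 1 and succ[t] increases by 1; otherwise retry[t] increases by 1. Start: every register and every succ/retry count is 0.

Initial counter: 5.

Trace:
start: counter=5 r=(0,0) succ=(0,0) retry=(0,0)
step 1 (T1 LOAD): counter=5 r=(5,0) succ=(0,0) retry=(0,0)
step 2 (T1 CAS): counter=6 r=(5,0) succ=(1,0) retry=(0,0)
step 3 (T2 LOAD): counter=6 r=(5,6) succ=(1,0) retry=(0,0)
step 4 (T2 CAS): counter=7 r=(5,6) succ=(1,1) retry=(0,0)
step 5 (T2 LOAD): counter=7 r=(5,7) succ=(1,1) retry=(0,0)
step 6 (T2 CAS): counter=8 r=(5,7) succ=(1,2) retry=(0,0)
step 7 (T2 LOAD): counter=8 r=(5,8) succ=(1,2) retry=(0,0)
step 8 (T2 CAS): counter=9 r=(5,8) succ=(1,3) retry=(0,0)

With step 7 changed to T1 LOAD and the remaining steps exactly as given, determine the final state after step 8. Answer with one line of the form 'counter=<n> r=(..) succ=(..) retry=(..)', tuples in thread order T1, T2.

(re-executing from step 7 with the substitution; state before step 7: counter=8 r=(5,7) succ=(1,2) retry=(0,0))
step 7 (T1 LOAD): counter=8 r=(8,7) succ=(1,2) retry=(0,0)
step 8 (T2 CAS): counter=8 r=(8,7) succ=(1,2) retry=(0,1)

counter=8 r=(8,7) succ=(1,2) retry=(0,1)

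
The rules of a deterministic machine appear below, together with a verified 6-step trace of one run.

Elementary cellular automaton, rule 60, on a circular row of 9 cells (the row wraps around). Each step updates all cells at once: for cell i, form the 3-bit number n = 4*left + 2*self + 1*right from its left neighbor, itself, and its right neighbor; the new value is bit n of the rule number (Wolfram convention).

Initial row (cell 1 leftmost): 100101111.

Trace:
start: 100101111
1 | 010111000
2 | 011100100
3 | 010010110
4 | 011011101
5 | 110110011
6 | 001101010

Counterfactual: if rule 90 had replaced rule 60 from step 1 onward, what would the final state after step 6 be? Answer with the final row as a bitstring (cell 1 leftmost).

(re-executing steps 1..6 under rule 90; state before step 1: 100101111)
1 | 111001000
2 | 101110101
3 | 101010001
4 | 100001011
5 | 110010010
6 | 111101100

111101100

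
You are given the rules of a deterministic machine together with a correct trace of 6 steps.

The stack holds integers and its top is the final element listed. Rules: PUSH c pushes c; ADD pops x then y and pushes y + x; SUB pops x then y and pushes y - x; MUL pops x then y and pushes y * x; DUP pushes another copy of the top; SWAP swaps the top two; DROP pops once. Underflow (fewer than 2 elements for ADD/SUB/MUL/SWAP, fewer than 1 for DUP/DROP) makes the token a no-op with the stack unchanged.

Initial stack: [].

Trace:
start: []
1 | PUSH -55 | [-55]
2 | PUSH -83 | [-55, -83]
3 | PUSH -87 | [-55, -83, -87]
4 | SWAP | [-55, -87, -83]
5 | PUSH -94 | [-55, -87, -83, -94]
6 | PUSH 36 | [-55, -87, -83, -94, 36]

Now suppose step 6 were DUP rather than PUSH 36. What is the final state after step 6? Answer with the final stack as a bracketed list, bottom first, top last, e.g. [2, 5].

(re-executing from step 6 with the substitution; state before step 6: [-55, -87, -83, -94])
6 | DUP | [-55, -87, -83, -94, -94]

[-55, -87, -83, -94, -94]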